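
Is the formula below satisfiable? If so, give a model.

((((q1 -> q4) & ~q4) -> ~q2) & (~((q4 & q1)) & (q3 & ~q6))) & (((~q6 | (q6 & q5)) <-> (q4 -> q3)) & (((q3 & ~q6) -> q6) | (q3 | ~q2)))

q1 = False, q2 = False, q3 = True, q4 = True, q5 = False, q6 = False

  (((q1 -> q4) & ~q4) -> ~q2) & (~((q4 & q1)) & (q3 & ~q6)) = True
    ((q1 -> q4) & ~q4) -> ~q2 = True
      (q1 -> q4) & ~q4 = False
        q1 -> q4 = True
        ~q4 = False
      ~q2 = True
    ~((q4 & q1)) & (q3 & ~q6) = True
      ~((q4 & q1)) = True
        q4 & q1 = False
      q3 & ~q6 = True
        ~q6 = True
  ((~q6 | (q6 & q5)) <-> (q4 -> q3)) & (((q3 & ~q6) -> q6) | (q3 | ~q2)) = True
    (~q6 | (q6 & q5)) <-> (q4 -> q3) = True
      ~q6 | (q6 & q5) = True
        ~q6 = True
        q6 & q5 = False
      q4 -> q3 = True
    ((q3 & ~q6) -> q6) | (q3 | ~q2) = True
      (q3 & ~q6) -> q6 = False
        q3 & ~q6 = True
          ~q6 = True
      q3 | ~q2 = True
        ~q2 = True
Both conjuncts True, so the formula holds.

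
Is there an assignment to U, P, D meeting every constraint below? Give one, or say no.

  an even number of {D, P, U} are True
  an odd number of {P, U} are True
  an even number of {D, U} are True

U = True, P = False, D = True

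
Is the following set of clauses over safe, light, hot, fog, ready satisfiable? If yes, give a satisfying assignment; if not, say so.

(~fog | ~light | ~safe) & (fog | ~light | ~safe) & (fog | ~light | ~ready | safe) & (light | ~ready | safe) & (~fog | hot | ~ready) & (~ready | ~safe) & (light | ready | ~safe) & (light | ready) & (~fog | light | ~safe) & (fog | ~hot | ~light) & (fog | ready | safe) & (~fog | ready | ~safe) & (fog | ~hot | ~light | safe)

Try safe = True:
  (~ready | ~safe) forces ready = False.
  (light | ready | ~safe) forces light = True.
  (~fog | ~light | ~safe) forces fog = False.
  clause (fog | ~light | ~safe) is falsified — backtrack.
So safe = False.
Set light = True.
Set hot = False.
Set fog = True.
  then (~fog | hot | ~ready) forces ready = False.
All clauses satisfied.

safe = False; light = True; hot = False; fog = True; ready = False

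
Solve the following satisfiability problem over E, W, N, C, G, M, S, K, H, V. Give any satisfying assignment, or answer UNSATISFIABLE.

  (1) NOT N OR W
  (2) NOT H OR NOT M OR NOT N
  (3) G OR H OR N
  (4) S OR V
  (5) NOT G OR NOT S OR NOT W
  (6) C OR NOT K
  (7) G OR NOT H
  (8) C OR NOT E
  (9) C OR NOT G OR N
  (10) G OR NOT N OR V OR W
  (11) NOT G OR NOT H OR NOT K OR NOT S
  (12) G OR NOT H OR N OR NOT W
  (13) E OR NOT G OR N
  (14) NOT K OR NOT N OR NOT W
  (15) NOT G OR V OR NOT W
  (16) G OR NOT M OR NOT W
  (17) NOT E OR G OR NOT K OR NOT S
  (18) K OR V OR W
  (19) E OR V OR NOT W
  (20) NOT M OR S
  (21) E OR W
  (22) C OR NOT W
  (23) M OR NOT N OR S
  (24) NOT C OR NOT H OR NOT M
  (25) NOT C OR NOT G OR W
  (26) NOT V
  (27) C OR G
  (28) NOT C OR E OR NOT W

E = True; W = True; N = True; C = True; G = False; M = False; S = True; K = False; H = False; V = False

Unit clause (NOT V) forces V = False.
In (S OR V) only S is left, so S = True.
Try E = False:
  (E OR V OR NOT W) forces W = False.
  clause (E OR W) is falsified — backtrack.
So E = True.
  then (C OR NOT E) forces C = True.
Set W = True.
  then (NOT G OR NOT S OR NOT W) forces G = False.
  then (G OR NOT H) forces H = False.
  then (G OR NOT M OR NOT W) forces M = False.
  then (NOT E OR G OR NOT K OR NOT S) forces K = False.
  then (G OR H OR N) forces N = True.
All clauses satisfied.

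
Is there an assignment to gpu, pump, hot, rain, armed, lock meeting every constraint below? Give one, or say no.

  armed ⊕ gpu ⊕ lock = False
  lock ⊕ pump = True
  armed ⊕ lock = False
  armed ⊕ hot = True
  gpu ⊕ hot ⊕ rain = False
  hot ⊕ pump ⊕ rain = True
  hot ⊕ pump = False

gpu = False; pump = True; hot = True; rain = True; armed = False; lock = False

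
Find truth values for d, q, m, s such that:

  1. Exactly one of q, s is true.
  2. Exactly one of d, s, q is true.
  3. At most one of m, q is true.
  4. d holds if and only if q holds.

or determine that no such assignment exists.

d = False; q = False; m = False; s = True

  (1) {q, s}: 1 true — exactly one ✓
  (2) {d, s, q}: 1 true — exactly one ✓
  (3) {m, q}: 0 true — at most one ✓
  (4) d=F, q=F — same ✓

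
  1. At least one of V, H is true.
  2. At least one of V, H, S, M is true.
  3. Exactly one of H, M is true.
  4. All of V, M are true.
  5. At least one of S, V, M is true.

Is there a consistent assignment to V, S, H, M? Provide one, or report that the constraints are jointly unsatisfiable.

V = True, S = False, H = False, M = True

  (1) {V, H}: 1 true — at least one ✓
  (2) {V, H, S, M}: 2 true — at least one ✓
  (3) {H, M}: 1 true — exactly one ✓
  (4) {V, M}: all 2 true ✓
  (5) {S, V, M}: 2 true — at least one ✓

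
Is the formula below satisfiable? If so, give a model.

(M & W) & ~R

M=T; W=T; R=F

  M & W = True
  ~R = True
Both conjuncts True, so the formula holds.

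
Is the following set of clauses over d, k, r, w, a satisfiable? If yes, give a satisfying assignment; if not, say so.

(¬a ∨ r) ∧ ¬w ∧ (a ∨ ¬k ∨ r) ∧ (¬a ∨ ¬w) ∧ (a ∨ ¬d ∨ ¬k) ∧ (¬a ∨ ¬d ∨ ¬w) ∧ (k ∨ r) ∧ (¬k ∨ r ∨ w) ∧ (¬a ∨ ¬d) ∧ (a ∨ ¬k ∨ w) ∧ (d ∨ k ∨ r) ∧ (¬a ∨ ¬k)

d = False; k = False; r = True; w = False; a = True

Unit clause (¬w) forces w = False.
Set d = False.
Try k = True:
  (¬k ∨ r ∨ w) forces r = True.
  (a ∨ ¬k ∨ w) forces a = True.
  clause (¬a ∨ ¬k) is falsified — backtrack.
So k = False.
  then (k ∨ r) forces r = True.
Set a = True.
All clauses satisfied.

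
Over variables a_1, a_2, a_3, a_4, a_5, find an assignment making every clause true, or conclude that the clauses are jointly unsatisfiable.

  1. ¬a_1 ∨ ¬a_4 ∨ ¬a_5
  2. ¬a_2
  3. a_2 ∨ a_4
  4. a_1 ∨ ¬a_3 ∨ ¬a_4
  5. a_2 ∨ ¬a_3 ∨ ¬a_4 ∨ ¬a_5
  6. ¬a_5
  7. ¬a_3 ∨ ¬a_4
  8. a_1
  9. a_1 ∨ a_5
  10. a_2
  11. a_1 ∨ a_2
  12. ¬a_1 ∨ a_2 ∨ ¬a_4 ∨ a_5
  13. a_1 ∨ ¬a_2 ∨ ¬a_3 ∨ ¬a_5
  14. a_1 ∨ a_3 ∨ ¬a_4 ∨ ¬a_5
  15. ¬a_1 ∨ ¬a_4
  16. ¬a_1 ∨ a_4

No satisfying assignment exists.

Case a_2 = True:
  Clause (¬a_2) is falsified — contradiction.
Case a_2 = False:
  Clause (a_2) is falsified — contradiction.
Both cases fail, so the formula is unsatisfiable.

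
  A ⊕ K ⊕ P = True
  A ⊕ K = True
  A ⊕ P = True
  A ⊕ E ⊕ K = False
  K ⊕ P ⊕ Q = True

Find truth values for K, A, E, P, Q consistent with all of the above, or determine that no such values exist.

K: False, A: True, E: True, P: False, Q: True

A ⊕ K ⊕ P = T ⊕ F ⊕ F = True ✓
A ⊕ K = T ⊕ F = True ✓
A ⊕ P = T ⊕ F = True ✓
A ⊕ E ⊕ K = T ⊕ T ⊕ F = False ✓
K ⊕ P ⊕ Q = F ⊕ F ⊕ T = True ✓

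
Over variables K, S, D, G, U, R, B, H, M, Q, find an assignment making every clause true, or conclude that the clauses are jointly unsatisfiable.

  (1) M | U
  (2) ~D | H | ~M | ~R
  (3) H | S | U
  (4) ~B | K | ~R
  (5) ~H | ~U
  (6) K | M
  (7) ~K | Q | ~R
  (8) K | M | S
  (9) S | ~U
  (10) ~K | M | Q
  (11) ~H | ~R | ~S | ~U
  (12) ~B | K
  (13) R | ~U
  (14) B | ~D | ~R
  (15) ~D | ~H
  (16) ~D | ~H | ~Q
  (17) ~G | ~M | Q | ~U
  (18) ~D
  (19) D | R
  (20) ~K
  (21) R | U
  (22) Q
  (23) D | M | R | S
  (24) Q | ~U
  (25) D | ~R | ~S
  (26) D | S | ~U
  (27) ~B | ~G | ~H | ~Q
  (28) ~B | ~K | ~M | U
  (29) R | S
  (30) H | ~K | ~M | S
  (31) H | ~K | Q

K = False, S = False, D = False, G = True, U = False, R = True, B = False, H = True, M = True, Q = True

Unit clause (~D) forces D = False.
In (D | R) only R is left, so R = True.
Unit clause (~K) forces K = False.
Unit clause (Q) forces Q = True.
In (D | ~R | ~S) only ~S is left, so S = False.
In (D | S | ~U) only ~U is left, so U = False.
In (M | U) only M is left, so M = True.
In (H | S | U) only H is left, so H = True.
In (~B | K | ~R) only ~B is left, so B = False.
Set G = True.
All clauses satisfied.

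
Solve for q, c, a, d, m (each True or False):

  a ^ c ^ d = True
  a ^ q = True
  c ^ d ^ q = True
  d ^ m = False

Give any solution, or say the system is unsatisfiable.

Adding constraints 1, 2, 3 mod 2: every variable appears an even number of times on the left, so the left side is 0.
But the right sides sum to 1 (mod 2). 0 ≠ 1 — the system is inconsistent.

The formula is unsatisfiable.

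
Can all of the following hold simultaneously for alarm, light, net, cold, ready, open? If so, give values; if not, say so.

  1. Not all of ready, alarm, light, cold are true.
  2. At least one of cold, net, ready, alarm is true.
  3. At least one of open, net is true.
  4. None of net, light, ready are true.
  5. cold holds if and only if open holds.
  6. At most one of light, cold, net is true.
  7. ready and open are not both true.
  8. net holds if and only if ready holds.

alarm = True, light = False, net = False, cold = True, ready = False, open = True

  (1) {ready, alarm, light, cold}: 2/4 true — not all ✓
  (2) {cold, net, ready, alarm}: 2 true — at least one ✓
  (3) {open, net}: 1 true — at least one ✓
  (4) {net, light, ready}: 0 true — none ✓
  (5) cold=T, open=T — same ✓
  (6) {light, cold, net}: 1 true — at most one ✓
  (7) ready=F, open=T — not both ✓
  (8) net=F, ready=F — same ✓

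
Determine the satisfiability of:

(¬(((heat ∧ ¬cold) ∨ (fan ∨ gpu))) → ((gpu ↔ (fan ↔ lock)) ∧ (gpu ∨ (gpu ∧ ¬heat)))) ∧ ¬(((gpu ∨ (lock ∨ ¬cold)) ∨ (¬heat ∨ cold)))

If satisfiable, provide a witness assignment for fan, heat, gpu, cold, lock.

The conjunct ¬(((gpu ∨ (lock ∨ ¬cold)) ∨ (¬heat ∨ cold))) is unsatisfiable on its own:
  cold = True: this becomes ¬(((gpu ∨ lock) ∨ True)) = False.
  cold = False: this becomes ¬((True ∨ ¬heat)) = False.
So the whole conjunction is unsatisfiable.

No satisfying assignment exists.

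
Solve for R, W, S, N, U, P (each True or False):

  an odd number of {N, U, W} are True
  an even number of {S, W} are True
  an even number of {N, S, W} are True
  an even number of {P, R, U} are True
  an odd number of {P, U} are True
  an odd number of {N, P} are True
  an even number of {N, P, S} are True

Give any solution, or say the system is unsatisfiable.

R=T, W=T, S=T, N=F, U=F, P=T

{N, U, W}: 1 true → odd ✓
{S, W}: 2 true → even ✓
{N, S, W}: 2 true → even ✓
{P, R, U}: 2 true → even ✓
{P, U}: 1 true → odd ✓
{N, P}: 1 true → odd ✓
{N, P, S}: 2 true → even ✓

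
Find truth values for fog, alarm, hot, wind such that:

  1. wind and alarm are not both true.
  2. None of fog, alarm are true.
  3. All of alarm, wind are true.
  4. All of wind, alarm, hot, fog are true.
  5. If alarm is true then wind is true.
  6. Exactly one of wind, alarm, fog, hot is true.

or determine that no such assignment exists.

Case fog = True:
  Constraint (2) is violated (fog=T) — contradiction.
Case fog = False:
  Constraint (4) is violated (fog=F) — contradiction.
Both cases fail — unsatisfiable.

Unsatisfiable — no assignment works.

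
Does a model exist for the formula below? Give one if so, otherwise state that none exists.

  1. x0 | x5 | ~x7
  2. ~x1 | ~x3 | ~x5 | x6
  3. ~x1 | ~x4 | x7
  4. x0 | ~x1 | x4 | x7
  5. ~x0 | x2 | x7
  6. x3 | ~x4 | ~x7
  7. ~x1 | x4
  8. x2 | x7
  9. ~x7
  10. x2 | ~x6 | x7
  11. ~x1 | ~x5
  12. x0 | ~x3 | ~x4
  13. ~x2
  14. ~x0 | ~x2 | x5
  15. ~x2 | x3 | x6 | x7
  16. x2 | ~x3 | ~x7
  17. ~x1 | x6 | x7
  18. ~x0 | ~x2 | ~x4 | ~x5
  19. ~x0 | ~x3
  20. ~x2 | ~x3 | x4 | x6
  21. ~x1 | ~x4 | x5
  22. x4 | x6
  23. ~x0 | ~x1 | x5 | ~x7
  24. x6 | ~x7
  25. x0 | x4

Unsatisfiable

Case x2 = True:
  Clause (~x2) is falsified — contradiction.
Case x2 = False:
  (x2 | x7) forces x7 = True.
  Clause (~x7) is falsified — contradiction.
Both cases fail, so the formula is unsatisfiable.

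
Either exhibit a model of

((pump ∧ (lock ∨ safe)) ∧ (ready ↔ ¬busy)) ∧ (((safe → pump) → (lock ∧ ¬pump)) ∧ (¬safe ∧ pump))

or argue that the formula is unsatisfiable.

Case pump = True: the conjunct (safe → pump) → (lock ∧ ¬pump) becomes (safe → True) → (lock ∧ False) = False.
Case pump = False: the conjunct pump is False.
Both cases fail — unsatisfiable.

No satisfying assignment exists.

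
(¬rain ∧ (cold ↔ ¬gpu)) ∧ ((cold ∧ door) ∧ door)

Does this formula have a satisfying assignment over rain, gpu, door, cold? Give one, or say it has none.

rain: False, gpu: False, door: True, cold: True

  ¬rain ∧ (cold ↔ ¬gpu) = True
    ¬rain = True
    cold ↔ ¬gpu = True
      ¬gpu = True
  (cold ∧ door) ∧ door = True
    cold ∧ door = True
Both conjuncts True, so the formula holds.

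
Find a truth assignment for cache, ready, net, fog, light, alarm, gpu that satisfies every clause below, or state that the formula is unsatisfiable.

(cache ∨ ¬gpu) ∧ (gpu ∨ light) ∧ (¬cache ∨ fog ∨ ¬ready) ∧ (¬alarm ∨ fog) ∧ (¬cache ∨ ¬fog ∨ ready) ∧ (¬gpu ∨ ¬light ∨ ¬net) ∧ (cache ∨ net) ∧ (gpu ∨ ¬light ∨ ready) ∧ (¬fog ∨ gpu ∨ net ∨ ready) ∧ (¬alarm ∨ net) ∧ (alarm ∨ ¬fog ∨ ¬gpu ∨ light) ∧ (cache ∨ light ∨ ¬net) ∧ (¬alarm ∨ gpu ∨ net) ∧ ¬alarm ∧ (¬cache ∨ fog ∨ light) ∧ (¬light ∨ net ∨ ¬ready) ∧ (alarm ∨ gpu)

cache: True, ready: False, net: False, fog: False, light: True, alarm: False, gpu: True

Unit clause (¬alarm) forces alarm = False.
In (alarm ∨ gpu) only gpu is left, so gpu = True.
In (cache ∨ ¬gpu) only cache is left, so cache = True.
Try ready = True:
  (¬cache ∨ fog ∨ ¬ready) forces fog = True.
  (alarm ∨ ¬fog ∨ ¬gpu ∨ light) forces light = True.
  (¬gpu ∨ ¬light ∨ ¬net) forces net = False.
  clause (¬light ∨ net ∨ ¬ready) is falsified — backtrack.
So ready = False.
  then (¬cache ∨ ¬fog ∨ ready) forces fog = False.
  then (¬cache ∨ fog ∨ light) forces light = True.
  then (¬gpu ∨ ¬light ∨ ¬net) forces net = False.
All clauses satisfied.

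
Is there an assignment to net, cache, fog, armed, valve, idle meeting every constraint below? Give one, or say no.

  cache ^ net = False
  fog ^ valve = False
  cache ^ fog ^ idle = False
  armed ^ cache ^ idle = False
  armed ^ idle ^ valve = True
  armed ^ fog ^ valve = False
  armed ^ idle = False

The formula is unsatisfiable.

Adding constraints 3, 4, 5, 6, 7 mod 2: every variable appears an even number of times on the left, so the left side is 0.
But the right sides sum to 1 (mod 2). 0 ≠ 1 — the system is inconsistent.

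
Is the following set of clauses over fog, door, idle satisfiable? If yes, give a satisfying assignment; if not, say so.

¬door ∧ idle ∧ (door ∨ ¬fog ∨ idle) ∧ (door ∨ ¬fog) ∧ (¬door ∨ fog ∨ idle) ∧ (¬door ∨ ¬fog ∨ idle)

fog = False, door = False, idle = True

Unit clause (¬door) forces door = False.
Unit clause (idle) forces idle = True.
In (door ∨ ¬fog) only ¬fog is left, so fog = False.
All clauses satisfied.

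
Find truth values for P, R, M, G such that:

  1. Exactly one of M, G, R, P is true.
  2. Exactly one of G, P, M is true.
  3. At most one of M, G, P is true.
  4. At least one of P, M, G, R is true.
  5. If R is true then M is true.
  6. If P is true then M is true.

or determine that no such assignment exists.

P = False, R = False, M = True, G = False

  (1) {M, G, R, P}: 1 true — exactly one ✓
  (2) {G, P, M}: 1 true — exactly one ✓
  (3) {M, G, P}: 1 true — at most one ✓
  (4) {P, M, G, R}: 1 true — at least one ✓
  (5) R=F ⇒ M: vacuous ✓
  (6) P=F ⇒ M: vacuous ✓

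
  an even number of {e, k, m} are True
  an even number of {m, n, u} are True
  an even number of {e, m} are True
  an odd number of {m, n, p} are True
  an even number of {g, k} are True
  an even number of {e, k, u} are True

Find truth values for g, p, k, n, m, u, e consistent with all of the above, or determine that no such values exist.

g=F; p=F; k=F; n=F; m=T; u=T; e=T

{e, k, m}: 2 true → even ✓
{m, n, u}: 2 true → even ✓
{e, m}: 2 true → even ✓
{m, n, p}: 1 true → odd ✓
{g, k}: 0 true → even ✓
{e, k, u}: 2 true → even ✓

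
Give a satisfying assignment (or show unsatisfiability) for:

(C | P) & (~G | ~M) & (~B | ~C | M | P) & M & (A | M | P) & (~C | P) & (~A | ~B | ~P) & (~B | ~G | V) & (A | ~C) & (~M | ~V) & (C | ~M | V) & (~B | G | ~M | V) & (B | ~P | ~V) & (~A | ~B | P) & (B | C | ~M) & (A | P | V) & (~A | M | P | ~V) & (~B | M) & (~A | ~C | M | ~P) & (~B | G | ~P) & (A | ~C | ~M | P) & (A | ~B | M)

A=T, G=F, M=T, C=T, P=T, B=F, V=F

Unit clause (M) forces M = True.
In (~M | ~V) only ~V is left, so V = False.
In (C | ~M | V) only C is left, so C = True.
In (~G | ~M) only ~G is left, so G = False.
In (~C | P) only P is left, so P = True.
In (A | ~C) only A is left, so A = True.
In (~B | G | ~M | V) only ~B is left, so B = False.
All clauses satisfied.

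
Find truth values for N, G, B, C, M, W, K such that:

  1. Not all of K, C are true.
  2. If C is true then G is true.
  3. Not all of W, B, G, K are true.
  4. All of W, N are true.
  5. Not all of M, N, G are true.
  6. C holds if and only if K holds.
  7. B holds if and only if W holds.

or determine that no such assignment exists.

N = True; G = False; B = True; C = False; M = True; W = True; K = False

  (1) {K, C}: 0/2 true — not all ✓
  (2) C=F ⇒ G: vacuous ✓
  (3) {W, B, G, K}: 2/4 true — not all ✓
  (4) {W, N}: all 2 true ✓
  (5) {M, N, G}: 2/3 true — not all ✓
  (6) C=F, K=F — same ✓
  (7) B=T, W=T — same ✓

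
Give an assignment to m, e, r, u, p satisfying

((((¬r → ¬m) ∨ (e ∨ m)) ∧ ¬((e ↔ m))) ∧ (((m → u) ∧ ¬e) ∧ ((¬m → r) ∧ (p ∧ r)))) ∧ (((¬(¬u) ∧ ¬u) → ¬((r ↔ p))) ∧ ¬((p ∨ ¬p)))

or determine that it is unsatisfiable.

UNSATISFIABLE

The conjunct ¬((p ∨ ¬p)) is unsatisfiable on its own:
  p=F: evaluates to False.
  p=T: evaluates to False.
So the whole conjunction is unsatisfiable.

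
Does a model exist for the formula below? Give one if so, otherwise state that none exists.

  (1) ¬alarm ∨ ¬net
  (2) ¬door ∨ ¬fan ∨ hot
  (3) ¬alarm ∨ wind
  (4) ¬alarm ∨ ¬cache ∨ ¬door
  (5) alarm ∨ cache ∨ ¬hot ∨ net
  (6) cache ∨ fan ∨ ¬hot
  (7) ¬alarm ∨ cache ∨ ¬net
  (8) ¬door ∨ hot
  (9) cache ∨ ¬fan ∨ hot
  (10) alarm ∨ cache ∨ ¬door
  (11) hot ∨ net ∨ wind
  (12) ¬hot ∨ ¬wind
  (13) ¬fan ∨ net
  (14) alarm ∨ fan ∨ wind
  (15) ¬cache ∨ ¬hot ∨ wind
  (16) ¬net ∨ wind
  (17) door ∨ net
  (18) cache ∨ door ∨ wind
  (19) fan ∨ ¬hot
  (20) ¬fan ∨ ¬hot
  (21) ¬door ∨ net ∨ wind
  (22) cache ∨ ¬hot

wind=T; alarm=F; net=T; fan=T; cache=T; hot=F; door=F

Set wind = True.
  then (¬hot ∨ ¬wind) forces hot = False.
  then (¬door ∨ hot) forces door = False.
  then (door ∨ net) forces net = True.
  then (¬alarm ∨ ¬net) forces alarm = False.
Set fan = True.
  then (cache ∨ ¬fan ∨ hot) forces cache = True.
All clauses satisfied.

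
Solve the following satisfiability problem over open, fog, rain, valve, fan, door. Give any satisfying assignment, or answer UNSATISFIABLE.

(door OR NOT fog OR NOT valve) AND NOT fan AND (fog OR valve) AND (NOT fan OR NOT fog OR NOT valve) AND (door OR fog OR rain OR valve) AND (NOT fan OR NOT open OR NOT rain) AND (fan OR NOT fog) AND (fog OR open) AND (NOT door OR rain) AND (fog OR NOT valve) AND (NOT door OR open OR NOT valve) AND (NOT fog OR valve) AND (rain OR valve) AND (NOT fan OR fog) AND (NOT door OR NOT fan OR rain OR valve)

Case fan = True:
  Clause (NOT fan) is falsified — contradiction.
Case fan = False:
  (fan OR NOT fog) forces fog = False.
  (fog OR valve) forces valve = True.
  Clause (fog OR NOT valve) is falsified — contradiction.
Both cases fail, so the formula is unsatisfiable.

No satisfying assignment exists.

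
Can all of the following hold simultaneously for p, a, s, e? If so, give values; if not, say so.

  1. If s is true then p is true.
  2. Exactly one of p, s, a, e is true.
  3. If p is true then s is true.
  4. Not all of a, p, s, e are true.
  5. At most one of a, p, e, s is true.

p: False; a: False; s: False; e: True

  (1) s=F ⇒ p: vacuous ✓
  (2) {p, s, a, e}: 1 true — exactly one ✓
  (3) p=F ⇒ s: vacuous ✓
  (4) {a, p, s, e}: 1/4 true — not all ✓
  (5) {a, p, e, s}: 1 true — at most one ✓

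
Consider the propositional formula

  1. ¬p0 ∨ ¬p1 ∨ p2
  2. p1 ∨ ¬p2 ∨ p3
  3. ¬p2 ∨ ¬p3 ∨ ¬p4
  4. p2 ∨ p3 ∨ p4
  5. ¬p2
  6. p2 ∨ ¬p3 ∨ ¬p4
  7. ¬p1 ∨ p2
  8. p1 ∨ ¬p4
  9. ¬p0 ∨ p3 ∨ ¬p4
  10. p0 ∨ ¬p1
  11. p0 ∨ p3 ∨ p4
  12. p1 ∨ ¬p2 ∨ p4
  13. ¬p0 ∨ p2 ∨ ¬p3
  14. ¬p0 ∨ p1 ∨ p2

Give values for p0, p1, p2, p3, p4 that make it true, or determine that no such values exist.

Unit clause (¬p2) forces p2 = False.
In (¬p1 ∨ p2) only ¬p1 is left, so p1 = False.
In (p1 ∨ ¬p4) only ¬p4 is left, so p4 = False.
In (¬p0 ∨ p1 ∨ p2) only ¬p0 is left, so p0 = False.
In (p2 ∨ p3 ∨ p4) only p3 is left, so p3 = True.
All clauses satisfied.

p0 = False, p1 = False, p2 = False, p3 = True, p4 = False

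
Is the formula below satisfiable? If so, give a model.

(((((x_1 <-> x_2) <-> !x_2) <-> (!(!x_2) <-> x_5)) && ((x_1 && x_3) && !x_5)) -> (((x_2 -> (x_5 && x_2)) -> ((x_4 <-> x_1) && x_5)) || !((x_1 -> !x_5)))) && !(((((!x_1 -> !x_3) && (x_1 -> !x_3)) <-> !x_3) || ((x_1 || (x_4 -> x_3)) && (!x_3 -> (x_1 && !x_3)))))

The formula is unsatisfiable.

The conjunct !(((((!x_1 -> !x_3) && (x_1 -> !x_3)) <-> !x_3) || ((x_1 || (x_4 -> x_3)) && (!x_3 -> (x_1 && !x_3))))) is unsatisfiable on its own:
  x_1=F, x_3=F, x_4=F: evaluates to False.
  x_1=F, x_3=F, x_4=T: evaluates to False.
  x_1=F, x_3=T, x_4=F: evaluates to False.
  x_1=F, x_3=T, x_4=T: evaluates to False.
  x_1=T, x_3=F, x_4=F: evaluates to False.
  x_1=T, x_3=F, x_4=T: evaluates to False.
  x_1=T, x_3=T, x_4=F: evaluates to False.
  x_1=T, x_3=T, x_4=T: evaluates to False.
So the whole conjunction is unsatisfiable.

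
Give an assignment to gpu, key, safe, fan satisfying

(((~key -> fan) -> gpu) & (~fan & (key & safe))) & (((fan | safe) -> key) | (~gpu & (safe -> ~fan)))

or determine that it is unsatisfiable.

gpu: True, key: True, safe: True, fan: False

  ((~key -> fan) -> gpu) & (~fan & (key & safe)) = True
    (~key -> fan) -> gpu = True
      ~key -> fan = True
        ~key = False
    ~fan & (key & safe) = True
      ~fan = True
      key & safe = True
  ((fan | safe) -> key) | (~gpu & (safe -> ~fan)) = True
    (fan | safe) -> key = True
      fan | safe = True
    ~gpu & (safe -> ~fan) = False
      ~gpu = False
      safe -> ~fan = True
        ~fan = True
Both conjuncts True, so the formula holds.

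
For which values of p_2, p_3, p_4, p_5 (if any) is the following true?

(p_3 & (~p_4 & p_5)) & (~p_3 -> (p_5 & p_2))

p_2 = False, p_3 = True, p_4 = False, p_5 = True

  p_3 & (~p_4 & p_5) = True
    ~p_4 & p_5 = True
      ~p_4 = True
  ~p_3 -> (p_5 & p_2) = True
    ~p_3 = False
    p_5 & p_2 = False
Both conjuncts True, so the formula holds.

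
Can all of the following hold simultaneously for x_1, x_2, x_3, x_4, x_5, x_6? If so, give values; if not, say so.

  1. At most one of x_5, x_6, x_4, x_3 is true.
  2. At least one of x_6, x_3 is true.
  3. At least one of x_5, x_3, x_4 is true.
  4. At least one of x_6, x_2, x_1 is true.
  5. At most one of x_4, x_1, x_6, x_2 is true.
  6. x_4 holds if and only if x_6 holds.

x_1=F, x_2=T, x_3=T, x_4=F, x_5=F, x_6=F

  (1) {x_5, x_6, x_4, x_3}: 1 true — at most one ✓
  (2) {x_6, x_3}: 1 true — at least one ✓
  (3) {x_5, x_3, x_4}: 1 true — at least one ✓
  (4) {x_6, x_2, x_1}: 1 true — at least one ✓
  (5) {x_4, x_1, x_6, x_2}: 1 true — at most one ✓
  (6) x_4=F, x_6=F — same ✓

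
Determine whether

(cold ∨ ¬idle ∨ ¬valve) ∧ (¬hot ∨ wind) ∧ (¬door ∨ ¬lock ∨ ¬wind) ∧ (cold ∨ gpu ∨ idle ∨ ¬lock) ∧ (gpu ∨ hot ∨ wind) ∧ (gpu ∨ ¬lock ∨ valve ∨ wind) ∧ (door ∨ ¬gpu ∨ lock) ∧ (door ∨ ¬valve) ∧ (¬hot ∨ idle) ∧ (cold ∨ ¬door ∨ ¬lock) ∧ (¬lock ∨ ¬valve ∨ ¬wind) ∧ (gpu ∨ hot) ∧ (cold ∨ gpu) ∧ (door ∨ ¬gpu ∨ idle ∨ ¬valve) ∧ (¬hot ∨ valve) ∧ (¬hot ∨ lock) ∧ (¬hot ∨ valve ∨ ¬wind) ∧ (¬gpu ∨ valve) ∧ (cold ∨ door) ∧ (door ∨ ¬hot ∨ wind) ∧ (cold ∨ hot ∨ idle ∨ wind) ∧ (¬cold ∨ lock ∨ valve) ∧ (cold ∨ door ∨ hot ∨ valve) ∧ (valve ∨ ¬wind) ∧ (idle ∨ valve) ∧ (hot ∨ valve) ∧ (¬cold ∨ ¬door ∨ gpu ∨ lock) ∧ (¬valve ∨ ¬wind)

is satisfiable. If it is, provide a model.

hot=F; wind=F; gpu=T; idle=T; door=T; cold=T; lock=F; valve=T

Try hot = True:
  (¬hot ∨ wind) forces wind = True.
  (¬hot ∨ idle) forces idle = True.
  (¬hot ∨ valve) forces valve = True.
  clause (¬valve ∨ ¬wind) is falsified — backtrack.
So hot = False.
  then (gpu ∨ hot) forces gpu = True.
  then (¬gpu ∨ valve) forces valve = True.
  then (¬valve ∨ ¬wind) forces wind = False.
  then (door ∨ ¬valve) forces door = True.
Set idle = True.
  then (cold ∨ ¬idle ∨ ¬valve) forces cold = True.
Set lock = False.
All clauses satisfied.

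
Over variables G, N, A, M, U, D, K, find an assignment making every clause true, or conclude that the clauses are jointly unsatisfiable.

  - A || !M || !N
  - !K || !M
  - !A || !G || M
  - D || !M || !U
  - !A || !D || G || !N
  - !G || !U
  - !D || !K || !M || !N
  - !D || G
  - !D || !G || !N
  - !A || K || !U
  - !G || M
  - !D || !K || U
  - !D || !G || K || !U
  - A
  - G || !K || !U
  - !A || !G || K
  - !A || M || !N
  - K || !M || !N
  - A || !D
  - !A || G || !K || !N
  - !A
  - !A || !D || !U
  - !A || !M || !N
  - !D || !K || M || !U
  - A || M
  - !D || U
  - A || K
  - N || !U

Case A = True:
  Clause (!A) is falsified — contradiction.
Case A = False:
  Clause (A) is falsified — contradiction.
Both cases fail, so the formula is unsatisfiable.

The formula is unsatisfiable.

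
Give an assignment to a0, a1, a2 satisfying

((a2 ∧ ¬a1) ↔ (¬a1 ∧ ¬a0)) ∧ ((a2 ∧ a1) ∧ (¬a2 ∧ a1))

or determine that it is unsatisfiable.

Unsatisfiable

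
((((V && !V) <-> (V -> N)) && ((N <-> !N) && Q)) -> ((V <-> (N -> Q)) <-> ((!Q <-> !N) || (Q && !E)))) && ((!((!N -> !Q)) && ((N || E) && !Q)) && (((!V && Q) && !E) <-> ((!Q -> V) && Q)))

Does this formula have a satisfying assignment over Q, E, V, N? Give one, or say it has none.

Case Q = True: the conjunct !Q is False.
Case Q = False: the conjunct !((!N -> !Q)) becomes !((!N -> True)) = False.
Both cases fail — unsatisfiable.

Unsatisfiable — no assignment works.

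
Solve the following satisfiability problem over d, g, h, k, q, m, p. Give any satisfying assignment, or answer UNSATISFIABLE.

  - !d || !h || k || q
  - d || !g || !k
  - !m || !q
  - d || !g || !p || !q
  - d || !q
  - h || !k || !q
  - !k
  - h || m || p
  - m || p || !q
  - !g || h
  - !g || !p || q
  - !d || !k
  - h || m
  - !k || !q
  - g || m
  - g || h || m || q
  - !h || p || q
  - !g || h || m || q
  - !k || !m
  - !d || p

Unit clause (!k) forces k = False.
Set d = False.
  then (d || !q) forces q = False.
Try g = True:
  (!g || h) forces h = True.
  (!g || !p || q) forces p = False.
  clause (!h || p || q) is falsified — backtrack.
So g = False.
  then (g || m) forces m = True.
Set h = True.
  then (!h || p || q) forces p = True.
All clauses satisfied.

d = False, g = False, h = True, k = False, q = False, m = True, p = True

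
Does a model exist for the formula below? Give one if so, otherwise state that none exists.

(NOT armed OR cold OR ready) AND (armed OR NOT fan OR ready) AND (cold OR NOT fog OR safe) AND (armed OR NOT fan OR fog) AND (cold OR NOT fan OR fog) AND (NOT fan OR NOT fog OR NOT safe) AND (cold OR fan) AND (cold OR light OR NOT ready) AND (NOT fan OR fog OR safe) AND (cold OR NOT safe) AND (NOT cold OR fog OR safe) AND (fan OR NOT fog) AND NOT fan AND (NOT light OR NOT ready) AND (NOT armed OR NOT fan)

fog: False, fan: False, light: False, cold: True, ready: True, armed: True, safe: True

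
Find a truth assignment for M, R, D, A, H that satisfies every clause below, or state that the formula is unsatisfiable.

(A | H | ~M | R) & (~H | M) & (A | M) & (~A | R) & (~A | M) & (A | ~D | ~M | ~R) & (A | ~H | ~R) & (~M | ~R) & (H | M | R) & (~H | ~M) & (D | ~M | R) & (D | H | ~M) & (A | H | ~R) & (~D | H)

No satisfying assignment exists.

Case H = True:
  (~H | M) forces M = True.
  Clause (~H | ~M) is falsified — contradiction.
Case H = False:
  (~D | H) forces D = False.
  (D | H | ~M) forces M = False.
  (A | M) forces A = True.
  Clause (~A | M) is falsified — contradiction.
Both cases fail, so the formula is unsatisfiable.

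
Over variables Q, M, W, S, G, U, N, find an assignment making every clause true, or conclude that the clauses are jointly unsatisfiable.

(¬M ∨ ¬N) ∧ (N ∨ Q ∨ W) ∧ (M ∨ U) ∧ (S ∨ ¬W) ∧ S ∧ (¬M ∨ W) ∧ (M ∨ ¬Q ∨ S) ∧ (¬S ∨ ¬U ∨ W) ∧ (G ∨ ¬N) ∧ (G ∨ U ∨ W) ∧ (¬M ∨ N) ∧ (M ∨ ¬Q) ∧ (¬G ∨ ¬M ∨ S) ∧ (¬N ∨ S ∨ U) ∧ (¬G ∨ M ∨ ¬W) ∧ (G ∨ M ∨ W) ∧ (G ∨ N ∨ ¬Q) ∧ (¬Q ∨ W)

Unit clause (S) forces S = True.
Try Q = True:
  (M ∨ ¬Q) forces M = True.
  (¬M ∨ ¬N) forces N = False.
  clause (¬M ∨ N) is falsified — backtrack.
So Q = False.
Set M = False.
  then (M ∨ U) forces U = True.
  then (¬S ∨ ¬U ∨ W) forces W = True.
  then (¬G ∨ M ∨ ¬W) forces G = False.
  then (G ∨ ¬N) forces N = False.
All clauses satisfied.

Q = False; M = False; W = True; S = True; G = False; U = True; N = False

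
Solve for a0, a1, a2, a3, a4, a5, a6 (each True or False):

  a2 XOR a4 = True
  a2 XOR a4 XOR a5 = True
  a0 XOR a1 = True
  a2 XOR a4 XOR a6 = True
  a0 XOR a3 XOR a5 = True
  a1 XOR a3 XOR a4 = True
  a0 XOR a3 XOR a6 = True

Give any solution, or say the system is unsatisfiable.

a0 = True, a1 = False, a2 = False, a3 = False, a4 = True, a5 = False, a6 = False

a2 XOR a4 = F XOR T = True ✓
a2 XOR a4 XOR a5 = F XOR T XOR F = True ✓
a0 XOR a1 = T XOR F = True ✓
a2 XOR a4 XOR a6 = F XOR T XOR F = True ✓
a0 XOR a3 XOR a5 = T XOR F XOR F = True ✓
a1 XOR a3 XOR a4 = F XOR F XOR T = True ✓
a0 XOR a3 XOR a6 = T XOR F XOR F = True ✓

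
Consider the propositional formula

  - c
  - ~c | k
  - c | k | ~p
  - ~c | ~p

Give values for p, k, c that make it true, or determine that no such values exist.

p = False, k = True, c = True

Unit clause (c) forces c = True.
In (~c | k) only k is left, so k = True.
In (~c | ~p) only ~p is left, so p = False.
Check each clause:
  (c): c holds.
  (~c | k): k holds.
  (c | k | ~p): c holds.
  (~c | ~p): ~p holds.
All clauses satisfied.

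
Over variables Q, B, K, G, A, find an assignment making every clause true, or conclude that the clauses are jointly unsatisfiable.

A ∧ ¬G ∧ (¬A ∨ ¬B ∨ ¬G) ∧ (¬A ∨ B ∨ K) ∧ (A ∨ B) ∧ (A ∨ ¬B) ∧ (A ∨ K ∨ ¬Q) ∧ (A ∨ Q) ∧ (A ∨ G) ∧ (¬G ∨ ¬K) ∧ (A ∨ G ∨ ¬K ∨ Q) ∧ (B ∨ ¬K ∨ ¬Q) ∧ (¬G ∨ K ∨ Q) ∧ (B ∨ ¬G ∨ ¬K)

Q = True; B = True; K = True; G = False; A = True

Unit clause (A) forces A = True.
Unit clause (¬G) forces G = False.
Set Q = True.
Try B = False:
  (¬A ∨ B ∨ K) forces K = True.
  clause (B ∨ ¬K ∨ ¬Q) is falsified — backtrack.
So B = True.
Set K = True.
All clauses satisfied.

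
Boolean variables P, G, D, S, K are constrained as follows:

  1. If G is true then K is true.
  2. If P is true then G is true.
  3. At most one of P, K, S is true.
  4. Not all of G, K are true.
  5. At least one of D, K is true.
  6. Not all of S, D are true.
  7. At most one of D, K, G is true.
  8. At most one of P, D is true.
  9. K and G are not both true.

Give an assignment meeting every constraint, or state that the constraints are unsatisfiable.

P = False, G = False, D = True, S = False, K = False

  (1) G=F ⇒ K: vacuous ✓
  (2) P=F ⇒ G: vacuous ✓
  (3) {P, K, S}: 0 true — at most one ✓
  (4) {G, K}: 0/2 true — not all ✓
  (5) {D, K}: 1 true — at least one ✓
  (6) {S, D}: 1/2 true — not all ✓
  (7) {D, K, G}: 1 true — at most one ✓
  (8) {P, D}: 1 true — at most one ✓
  (9) K=F, G=F — not both ✓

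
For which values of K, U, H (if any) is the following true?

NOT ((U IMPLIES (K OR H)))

K = False, U = True, H = False

  NOT ((U IMPLIES (K OR H))) = True
    U IMPLIES (K OR H) = False
      K OR H = False
The formula evaluates to True.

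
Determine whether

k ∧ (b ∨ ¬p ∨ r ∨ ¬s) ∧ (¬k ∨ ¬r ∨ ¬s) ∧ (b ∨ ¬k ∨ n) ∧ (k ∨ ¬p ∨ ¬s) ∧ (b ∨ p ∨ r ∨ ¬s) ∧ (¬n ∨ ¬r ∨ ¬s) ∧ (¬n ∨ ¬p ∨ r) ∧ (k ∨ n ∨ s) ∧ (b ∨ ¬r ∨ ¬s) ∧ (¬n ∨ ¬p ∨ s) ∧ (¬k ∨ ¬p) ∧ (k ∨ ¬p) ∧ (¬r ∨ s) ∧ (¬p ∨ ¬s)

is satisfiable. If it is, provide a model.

Unit clause (k) forces k = True.
In (¬k ∨ ¬p) only ¬p is left, so p = False.
Set b = True.
Set s = False.
  then (¬r ∨ s) forces r = False.
Set n = True.
All clauses satisfied.

b = True; s = False; r = False; p = False; n = True; k = True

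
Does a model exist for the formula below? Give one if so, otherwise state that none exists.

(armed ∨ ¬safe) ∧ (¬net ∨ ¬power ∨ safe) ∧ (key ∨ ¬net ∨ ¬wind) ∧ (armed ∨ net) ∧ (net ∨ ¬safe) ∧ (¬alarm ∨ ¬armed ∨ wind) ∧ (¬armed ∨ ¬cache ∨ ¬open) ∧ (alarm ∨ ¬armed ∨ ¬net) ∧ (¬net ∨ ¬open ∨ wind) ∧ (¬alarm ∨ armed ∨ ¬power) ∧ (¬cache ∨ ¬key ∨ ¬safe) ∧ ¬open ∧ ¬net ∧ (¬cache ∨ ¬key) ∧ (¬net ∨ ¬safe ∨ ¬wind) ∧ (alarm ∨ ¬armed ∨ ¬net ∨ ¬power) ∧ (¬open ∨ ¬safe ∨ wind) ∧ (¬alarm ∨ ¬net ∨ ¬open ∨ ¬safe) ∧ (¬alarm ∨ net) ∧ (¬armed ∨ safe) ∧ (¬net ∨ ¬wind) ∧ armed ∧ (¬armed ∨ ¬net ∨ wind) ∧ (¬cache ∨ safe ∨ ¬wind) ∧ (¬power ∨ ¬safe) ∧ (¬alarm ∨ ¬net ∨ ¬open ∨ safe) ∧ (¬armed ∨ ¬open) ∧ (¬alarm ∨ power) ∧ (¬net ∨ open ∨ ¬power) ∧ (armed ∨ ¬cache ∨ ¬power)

No satisfying assignment exists.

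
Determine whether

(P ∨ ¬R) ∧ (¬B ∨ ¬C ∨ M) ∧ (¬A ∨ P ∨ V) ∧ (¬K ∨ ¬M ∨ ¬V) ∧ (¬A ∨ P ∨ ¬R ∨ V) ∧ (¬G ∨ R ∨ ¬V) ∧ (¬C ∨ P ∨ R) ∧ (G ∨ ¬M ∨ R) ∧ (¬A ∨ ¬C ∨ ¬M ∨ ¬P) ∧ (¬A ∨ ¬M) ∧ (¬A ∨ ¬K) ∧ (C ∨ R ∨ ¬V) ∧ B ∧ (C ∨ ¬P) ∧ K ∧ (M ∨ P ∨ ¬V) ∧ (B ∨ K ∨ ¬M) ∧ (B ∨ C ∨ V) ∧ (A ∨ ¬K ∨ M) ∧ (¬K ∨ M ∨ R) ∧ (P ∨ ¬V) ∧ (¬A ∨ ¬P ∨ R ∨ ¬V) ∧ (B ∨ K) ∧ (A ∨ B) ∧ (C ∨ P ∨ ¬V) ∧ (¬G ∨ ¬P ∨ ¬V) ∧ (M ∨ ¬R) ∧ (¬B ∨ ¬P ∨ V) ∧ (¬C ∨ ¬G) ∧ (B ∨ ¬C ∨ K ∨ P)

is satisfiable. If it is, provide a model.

K: True; R: False; C: False; V: False; G: True; B: True; P: False; A: False; M: True

Unit clause (B) forces B = True.
Unit clause (K) forces K = True.
In (¬A ∨ ¬K) only ¬A is left, so A = False.
In (A ∨ ¬K ∨ M) only M is left, so M = True.
In (¬K ∨ ¬M ∨ ¬V) only ¬V is left, so V = False.
In (¬B ∨ ¬P ∨ V) only ¬P is left, so P = False.
In (P ∨ ¬R) only ¬R is left, so R = False.
In (¬C ∨ P ∨ R) only ¬C is left, so C = False.
In (G ∨ ¬M ∨ R) only G is left, so G = True.
All clauses satisfied.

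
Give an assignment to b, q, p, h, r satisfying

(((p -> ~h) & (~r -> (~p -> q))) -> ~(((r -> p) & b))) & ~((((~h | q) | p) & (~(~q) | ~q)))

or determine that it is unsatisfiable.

b = False, q = False, p = False, h = True, r = True

  ((p -> ~h) & (~r -> (~p -> q))) -> ~(((r -> p) & b)) = True
    (p -> ~h) & (~r -> (~p -> q)) = True
      p -> ~h = True
        ~h = False
      ~r -> (~p -> q) = True
        ~r = False
        ~p -> q = False
          ~p = True
    ~(((r -> p) & b)) = True
      (r -> p) & b = False
        r -> p = False
  ~((((~h | q) | p) & (~(~q) | ~q))) = True
    ((~h | q) | p) & (~(~q) | ~q) = False
      (~h | q) | p = False
        ~h | q = False
          ~h = False
      ~(~q) | ~q = True
        ~(~q) = False
          ~q = True
        ~q = True
Both conjuncts True, so the formula holds.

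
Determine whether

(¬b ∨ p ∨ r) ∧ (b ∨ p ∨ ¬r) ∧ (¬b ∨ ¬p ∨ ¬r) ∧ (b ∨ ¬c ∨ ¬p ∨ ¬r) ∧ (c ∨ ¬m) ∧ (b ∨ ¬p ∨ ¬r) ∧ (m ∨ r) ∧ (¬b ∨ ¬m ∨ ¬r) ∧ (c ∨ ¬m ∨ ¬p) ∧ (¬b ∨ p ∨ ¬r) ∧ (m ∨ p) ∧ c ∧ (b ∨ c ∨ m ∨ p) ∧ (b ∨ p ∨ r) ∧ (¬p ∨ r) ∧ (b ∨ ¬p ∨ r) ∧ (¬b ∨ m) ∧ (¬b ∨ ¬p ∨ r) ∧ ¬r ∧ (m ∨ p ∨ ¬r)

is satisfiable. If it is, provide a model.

Case r = True:
  Clause (¬r) is falsified — contradiction.
Case r = False:
  (m ∨ r) forces m = True.
  (c ∨ ¬m) forces c = True.
  (¬p ∨ r) forces p = False.
  (¬b ∨ p ∨ r) forces b = False.
  Clause (b ∨ p ∨ r) is falsified — contradiction.
Both cases fail, so the formula is unsatisfiable.

No satisfying assignment exists.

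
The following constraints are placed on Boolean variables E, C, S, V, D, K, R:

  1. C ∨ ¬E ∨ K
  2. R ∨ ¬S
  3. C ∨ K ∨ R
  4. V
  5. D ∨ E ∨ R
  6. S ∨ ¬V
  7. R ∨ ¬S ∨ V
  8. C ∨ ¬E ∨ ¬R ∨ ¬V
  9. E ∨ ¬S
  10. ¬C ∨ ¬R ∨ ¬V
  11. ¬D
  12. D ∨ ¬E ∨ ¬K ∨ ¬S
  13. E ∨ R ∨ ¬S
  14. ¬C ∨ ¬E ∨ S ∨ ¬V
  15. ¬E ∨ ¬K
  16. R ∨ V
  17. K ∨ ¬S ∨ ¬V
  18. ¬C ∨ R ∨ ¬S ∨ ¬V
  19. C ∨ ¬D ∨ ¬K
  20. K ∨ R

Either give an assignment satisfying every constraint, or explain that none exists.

No satisfying assignment exists.

Case V = True:
  (S ∨ ¬V) forces S = True.
  (R ∨ ¬S) forces R = True.
  (E ∨ ¬S) forces E = True.
  (C ∨ ¬E ∨ ¬R ∨ ¬V) forces C = True.
  Clause (¬C ∨ ¬R ∨ ¬V) is falsified — contradiction.
Case V = False:
  Clause (V) is falsified — contradiction.
Both cases fail, so the formula is unsatisfiable.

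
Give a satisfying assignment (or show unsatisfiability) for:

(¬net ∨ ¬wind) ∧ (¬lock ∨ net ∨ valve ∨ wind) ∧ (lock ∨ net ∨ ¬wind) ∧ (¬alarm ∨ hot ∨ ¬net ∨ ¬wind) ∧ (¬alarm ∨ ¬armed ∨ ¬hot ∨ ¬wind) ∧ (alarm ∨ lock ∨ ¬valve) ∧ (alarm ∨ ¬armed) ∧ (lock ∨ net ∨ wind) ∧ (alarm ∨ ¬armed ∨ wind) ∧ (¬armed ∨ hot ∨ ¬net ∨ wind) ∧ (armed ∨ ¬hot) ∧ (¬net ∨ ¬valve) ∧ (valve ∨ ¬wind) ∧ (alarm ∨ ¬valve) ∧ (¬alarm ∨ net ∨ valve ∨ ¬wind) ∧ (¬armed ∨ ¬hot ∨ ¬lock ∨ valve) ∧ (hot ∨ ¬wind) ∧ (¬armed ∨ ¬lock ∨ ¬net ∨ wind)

Set net = False.
Set wind = False.
  then (lock ∨ net ∨ wind) forces lock = True.
  then (¬lock ∨ net ∨ valve ∨ wind) forces valve = True.
  then (alarm ∨ ¬valve) forces alarm = True.
Set hot = False.
Set armed = False.
All clauses satisfied.

net: False, wind: False, valve: True, hot: False, armed: False, alarm: True, lock: True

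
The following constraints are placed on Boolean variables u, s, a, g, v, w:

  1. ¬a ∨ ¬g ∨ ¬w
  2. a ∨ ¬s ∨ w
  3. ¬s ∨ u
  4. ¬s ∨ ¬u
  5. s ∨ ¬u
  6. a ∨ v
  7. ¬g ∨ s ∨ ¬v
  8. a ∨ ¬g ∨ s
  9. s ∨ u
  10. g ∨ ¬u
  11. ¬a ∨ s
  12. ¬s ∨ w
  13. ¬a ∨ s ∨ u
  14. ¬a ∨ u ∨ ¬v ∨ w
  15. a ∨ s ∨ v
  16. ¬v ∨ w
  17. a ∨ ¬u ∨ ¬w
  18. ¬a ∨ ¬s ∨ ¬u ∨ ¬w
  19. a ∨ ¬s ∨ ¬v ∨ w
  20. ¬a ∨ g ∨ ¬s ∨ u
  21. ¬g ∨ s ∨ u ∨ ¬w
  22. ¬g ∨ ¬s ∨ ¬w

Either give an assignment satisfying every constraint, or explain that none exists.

Case u = True:
  (¬s ∨ ¬u) forces s = False.
  Clause (s ∨ ¬u) is falsified — contradiction.
Case u = False:
  (¬s ∨ u) forces s = False.
  Clause (s ∨ u) is falsified — contradiction.
Both cases fail, so the formula is unsatisfiable.

Unsatisfiable — no assignment works.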